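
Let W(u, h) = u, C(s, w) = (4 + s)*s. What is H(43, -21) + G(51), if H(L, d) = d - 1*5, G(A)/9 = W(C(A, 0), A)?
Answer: 25219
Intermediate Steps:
C(s, w) = s*(4 + s)
G(A) = 9*A*(4 + A) (G(A) = 9*(A*(4 + A)) = 9*A*(4 + A))
H(L, d) = -5 + d (H(L, d) = d - 5 = -5 + d)
H(43, -21) + G(51) = (-5 - 21) + 9*51*(4 + 51) = -26 + 9*51*55 = -26 + 25245 = 25219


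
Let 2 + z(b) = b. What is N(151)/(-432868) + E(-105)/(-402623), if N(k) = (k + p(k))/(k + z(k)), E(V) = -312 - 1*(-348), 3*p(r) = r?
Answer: -3567026873/39213587871900 ≈ -9.0964e-5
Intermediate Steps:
z(b) = -2 + b
p(r) = r/3
E(V) = 36 (E(V) = -312 + 348 = 36)
N(k) = 4*k/(3*(-2 + 2*k)) (N(k) = (k + k/3)/(k + (-2 + k)) = (4*k/3)/(-2 + 2*k) = 4*k/(3*(-2 + 2*k)))
N(151)/(-432868) + E(-105)/(-402623) = ((⅔)*151/(-1 + 151))/(-432868) + 36/(-402623) = ((⅔)*151/150)*(-1/432868) + 36*(-1/402623) = ((⅔)*151*(1/150))*(-1/432868) - 36/402623 = (151/225)*(-1/432868) - 36/402623 = -151/97395300 - 36/402623 = -3567026873/39213587871900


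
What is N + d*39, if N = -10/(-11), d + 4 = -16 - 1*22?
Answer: -18008/11 ≈ -1637.1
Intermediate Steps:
d = -42 (d = -4 + (-16 - 1*22) = -4 + (-16 - 22) = -4 - 38 = -42)
N = 10/11 (N = -10*(-1/11) = 10/11 ≈ 0.90909)
N + d*39 = 10/11 - 42*39 = 10/11 - 1638 = -18008/11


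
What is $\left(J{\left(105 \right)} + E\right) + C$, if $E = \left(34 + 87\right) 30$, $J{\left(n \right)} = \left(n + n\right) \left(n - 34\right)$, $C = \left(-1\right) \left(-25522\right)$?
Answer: $44062$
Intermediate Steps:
$C = 25522$
$J{\left(n \right)} = 2 n \left(-34 + n\right)$
$E = 3630$ ($E = 121 \cdot 30 = 3630$)
$\left(J{\left(105 \right)} + E\right) + C = \left(2 \cdot 105 \left(-34 + 105\right) + 3630\right) + 25522 = \left(2 \cdot 105 \cdot 71 + 3630\right) + 25522 = \left(14910 + 3630\right) + 25522 = 18540 + 25522 = 44062$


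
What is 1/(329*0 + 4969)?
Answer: 1/4969 ≈ 0.00020125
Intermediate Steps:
1/(329*0 + 4969) = 1/(0 + 4969) = 1/4969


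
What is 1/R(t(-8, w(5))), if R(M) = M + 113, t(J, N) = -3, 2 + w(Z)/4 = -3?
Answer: 1/110 ≈ 0.0090909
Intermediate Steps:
w(Z) = -20 (w(Z) = -8 + 4*(-3) = -8 - 12 = -20)
R(M) = 113 + M
1/R(t(-8, w(5))) = 1/(113 - 3) = 1/110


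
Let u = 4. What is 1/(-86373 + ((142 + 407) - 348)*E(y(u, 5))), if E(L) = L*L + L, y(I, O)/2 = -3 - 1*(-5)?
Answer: -1/82353 ≈ -1.2143e-5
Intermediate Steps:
y(I, O) = 4 (y(I, O) = 2*(-3 - 1*(-5)) = 2*(-3 + 5) = 2*2 = 4)
E(L) = L + L**2 (E(L) = L**2 + L = L + L**2)
1/(-86373 + ((142 + 407) - 348)*E(y(u, 5))) = 1/(-86373 + ((142 + 407) - 348)*(4*(1 + 4))) = 1/(-86373 + (549 - 348)*(4*5)) = 1/(-86373 + 201*20) = 1/(-86373 + 4020) = 1/(-82353) = -1/82353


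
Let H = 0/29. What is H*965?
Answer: 0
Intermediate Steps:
H = 0 (H = 0*(1/29) = 0)
H*965 = 0*965 = 0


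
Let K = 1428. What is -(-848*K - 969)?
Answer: 1211913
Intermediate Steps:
-(-848*K - 969) = -(-848*1428 - 969) = -(-1210944 - 969) = -1*(-1211913) = 1211913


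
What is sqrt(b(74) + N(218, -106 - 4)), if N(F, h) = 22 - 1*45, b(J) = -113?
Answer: 2*I*sqrt(34) ≈ 11.662*I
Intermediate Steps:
N(F, h) = -23 (N(F, h) = 22 - 45 = -23)
sqrt(b(74) + N(218, -106 - 4)) = sqrt(-113 - 23) = sqrt(-136) = 2*I*sqrt(34)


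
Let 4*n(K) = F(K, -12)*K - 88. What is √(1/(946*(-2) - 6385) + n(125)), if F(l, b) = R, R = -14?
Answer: I*√125919077010/16554 ≈ 21.436*I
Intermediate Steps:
F(l, b) = -14
n(K) = -22 - 7*K/2 (n(K) = (-14*K - 88)/4 = (-88 - 14*K)/4 = -22 - 7*K/2)
√(1/(946*(-2) - 6385) + n(125)) = √(1/(946*(-2) - 6385) + (-22 - 7/2*125)) = √(1/(-1892 - 6385) + (-22 - 875/2)) = √(1/(-8277) - 919/2) = √(-1/8277 - 919/2) = √(-7606565/16554) = I*√125919077010/16554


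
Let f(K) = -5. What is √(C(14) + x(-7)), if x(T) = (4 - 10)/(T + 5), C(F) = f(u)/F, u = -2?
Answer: √518/14 ≈ 1.6257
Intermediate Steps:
C(F) = -5/F
x(T) = -6/(5 + T)
√(C(14) + x(-7)) = √(-5/14 - 6/(5 - 7)) = √(-5*1/14 - 6/(-2)) = √(-5/14 - 6*(-½)) = √(-5/14 + 3) = √(37/14) = √518/14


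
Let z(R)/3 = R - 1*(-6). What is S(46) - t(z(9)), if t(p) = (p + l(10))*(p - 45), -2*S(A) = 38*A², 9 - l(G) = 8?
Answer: -40204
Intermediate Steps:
z(R) = 18 + 3*R (z(R) = 3*(R - 1*(-6)) = 3*(R + 6) = 3*(6 + R) = 18 + 3*R)
l(G) = 1 (l(G) = 9 - 1*8 = 9 - 8 = 1)
S(A) = -19*A²
t(p) = (1 + p)*(-45 + p) (t(p) = (p + 1)*(p - 45) = (1 + p)*(-45 + p))
S(46) - t(z(9)) = -19*46² - (-45 + (18 + 3*9)² - 44*(18 + 3*9)) = -19*2116 - (-45 + (18 + 27)² - 44*(18 + 27)) = -40204 - (-45 + 45² - 44*45) = -40204 - (-45 + 2025 - 1980) = -40204 - 1*0 = -40204 + 0 = -40204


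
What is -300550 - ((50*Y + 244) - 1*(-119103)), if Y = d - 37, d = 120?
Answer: -424047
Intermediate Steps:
Y = 83 (Y = 120 - 37 = 83)
-300550 - ((50*Y + 244) - 1*(-119103)) = -300550 - ((50*83 + 244) - 1*(-119103)) = -300550 - ((4150 + 244) + 119103) = -300550 - (4394 + 119103) = -300550 - 1*123497 = -300550 - 123497 = -424047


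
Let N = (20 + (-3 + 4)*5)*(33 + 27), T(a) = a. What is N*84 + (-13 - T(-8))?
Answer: 125995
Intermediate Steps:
N = 1500 (N = (20 + 1*5)*60 = (20 + 5)*60 = 25*60 = 1500)
N*84 + (-13 - T(-8)) = 1500*84 + (-13 - 1*(-8)) = 126000 + (-13 + 8) = 126000 - 5 = 125995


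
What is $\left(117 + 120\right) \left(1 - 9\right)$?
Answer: $-1896$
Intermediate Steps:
$\left(117 + 120\right) \left(1 - 9\right) = 237 \left(1 - 9\right) = 237 \left(-8\right) = -1896$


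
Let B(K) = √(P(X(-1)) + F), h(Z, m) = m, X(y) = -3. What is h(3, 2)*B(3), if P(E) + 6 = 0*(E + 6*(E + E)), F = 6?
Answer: 0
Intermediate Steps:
P(E) = -6 (P(E) = -6 + 0*(E + 6*(E + E)) = -6 + 0*(E + 6*(2*E)) = -6 + 0*(E + 12*E) = -6 + 0*(13*E) = -6 + 0 = -6)
B(K) = 0 (B(K) = √(-6 + 6) = √0 = 0)
h(3, 2)*B(3) = 2*0 = 0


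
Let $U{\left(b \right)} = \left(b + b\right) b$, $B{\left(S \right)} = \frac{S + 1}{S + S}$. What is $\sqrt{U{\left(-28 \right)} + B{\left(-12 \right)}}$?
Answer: $\frac{\sqrt{225858}}{12} \approx 39.604$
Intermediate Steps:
$B{\left(S \right)} = \frac{1 + S}{2 S}$
$U{\left(b \right)} = 2 b^{2}$ ($U{\left(b \right)} = 2 b b = 2 b^{2}$)
$\sqrt{U{\left(-28 \right)} + B{\left(-12 \right)}} = \sqrt{2 \left(-28\right)^{2} + \frac{1 - 12}{2 \left(-12\right)}} = \sqrt{2 \cdot 784 + \frac{1}{2} \left(- \frac{1}{12}\right) \left(-11\right)} = \sqrt{1568 + \frac{11}{24}} = \sqrt{\frac{37643}{24}} = \frac{\sqrt{225858}}{12}$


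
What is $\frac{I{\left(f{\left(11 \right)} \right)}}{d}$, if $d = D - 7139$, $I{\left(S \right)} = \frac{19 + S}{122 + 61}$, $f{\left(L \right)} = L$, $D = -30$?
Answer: $- \frac{10}{437309} \approx -2.2867 \cdot 10^{-5}$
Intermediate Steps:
$I{\left(S \right)} = \frac{19}{183} + \frac{S}{183}$ ($I{\left(S \right)} = \frac{19 + S}{183} = \left(19 + S\right) \frac{1}{183} = \frac{19}{183} + \frac{S}{183}$)
$d = -7169$ ($d = -30 - 7139 = -7169$)
$\frac{I{\left(f{\left(11 \right)} \right)}}{d} = \frac{\frac{19}{183} + \frac{1}{183} \cdot 11}{-7169} = \left(\frac{19}{183} + \frac{11}{183}\right) \left(- \frac{1}{7169}\right) = \frac{10}{61} \left(- \frac{1}{7169}\right) = - \frac{10}{437309}$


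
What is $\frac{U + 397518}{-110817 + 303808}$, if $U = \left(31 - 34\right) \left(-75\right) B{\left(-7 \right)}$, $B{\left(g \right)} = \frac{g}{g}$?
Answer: $\frac{397743}{192991} \approx 2.0609$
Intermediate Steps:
$B{\left(g \right)} = 1$
$U = 225$ ($U = \left(31 - 34\right) \left(-75\right) 1 = \left(-3\right) \left(-75\right) 1 = 225 \cdot 1 = 225$)
$\frac{U + 397518}{-110817 + 303808} = \frac{225 + 397518}{-110817 + 303808} = \frac{397743}{192991}$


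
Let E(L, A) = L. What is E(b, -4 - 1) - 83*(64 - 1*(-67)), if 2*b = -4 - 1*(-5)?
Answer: -21745/2 ≈ -10873.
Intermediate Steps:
b = 1/2 (b = (-4 - 1*(-5))/2 = (-4 + 5)/2 = (1/2)*1 = 1/2 ≈ 0.50000)
E(b, -4 - 1) - 83*(64 - 1*(-67)) = 1/2 - 83*(64 - 1*(-67)) = 1/2 - 83*(64 + 67) = 1/2 - 83*131 = 1/2 - 10873 = -21745/2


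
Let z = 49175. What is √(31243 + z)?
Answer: √80418 ≈ 283.58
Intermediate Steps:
√(31243 + z) = √(31243 + 49175) = √80418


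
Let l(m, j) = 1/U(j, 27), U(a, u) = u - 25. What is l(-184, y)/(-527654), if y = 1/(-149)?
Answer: -1/1055308 ≈ -9.4759e-7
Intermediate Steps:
U(a, u) = -25 + u
y = -1/149 ≈ -0.0067114
l(m, j) = 1/2 (l(m, j) = 1/(-25 + 27) = 1/2)
l(-184, y)/(-527654) = (1/2)/(-527654) = (1/2)*(-1/527654) = -1/1055308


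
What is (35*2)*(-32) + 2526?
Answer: 286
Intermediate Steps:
(35*2)*(-32) + 2526 = 70*(-32) + 2526 = -2240 + 2526 = 286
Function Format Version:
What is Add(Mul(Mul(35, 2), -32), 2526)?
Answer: 286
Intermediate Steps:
Add(Mul(Mul(35, 2), -32), 2526) = Add(Mul(70, -32), 2526) = Add(-2240, 2526) = 286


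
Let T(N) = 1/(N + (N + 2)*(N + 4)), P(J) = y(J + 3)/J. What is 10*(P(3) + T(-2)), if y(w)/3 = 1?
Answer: 5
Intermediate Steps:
y(w) = 3 (y(w) = 3*1 = 3)
P(J) = 3/J
T(N) = 1/(N + (2 + N)*(4 + N))
10*(P(3) + T(-2)) = 10*(3/3 + 1/(8 + (-2)² + 7*(-2))) = 10*(3*(⅓) + 1/(8 + 4 - 14)) = 10*(1 + 1/(-2)) = 10*(1 - ½) = 10*(½) = 5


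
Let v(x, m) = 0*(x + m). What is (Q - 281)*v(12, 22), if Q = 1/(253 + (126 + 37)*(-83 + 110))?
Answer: 0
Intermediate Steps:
Q = 1/4654 (Q = 1/(253 + 163*27) = 1/(253 + 4401) = 1/4654 ≈ 0.00021487)
v(x, m) = 0 (v(x, m) = 0*(m + x) = 0)
(Q - 281)*v(12, 22) = (1/4654 - 281)*0 = -1307773/4654*0 = 0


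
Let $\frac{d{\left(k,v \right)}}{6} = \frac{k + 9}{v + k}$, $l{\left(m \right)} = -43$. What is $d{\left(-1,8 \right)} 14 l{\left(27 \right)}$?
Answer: $-4128$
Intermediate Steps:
$d{\left(k,v \right)} = \frac{6 \left(9 + k\right)}{k + v}$ ($d{\left(k,v \right)} = 6 \frac{k + 9}{v + k} = 6 \frac{9 + k}{k + v} = \frac{6 \left(9 + k\right)}{k + v}$)
$d{\left(-1,8 \right)} 14 l{\left(27 \right)} = \frac{6 \left(9 - 1\right)}{-1 + 8} \cdot 14 \left(-43\right) = 6 \cdot \frac{1}{7} \cdot 8 \cdot 14 \left(-43\right) = \frac{48}{7} \cdot 14 \left(-43\right) = 96 \left(-43\right) = -4128$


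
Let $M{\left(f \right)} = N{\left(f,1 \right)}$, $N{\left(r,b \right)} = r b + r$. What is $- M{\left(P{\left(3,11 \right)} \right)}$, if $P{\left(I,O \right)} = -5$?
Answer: $10$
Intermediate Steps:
$N{\left(r,b \right)} = r + b r$ ($N{\left(r,b \right)} = b r + r = r + b r$)
$M{\left(f \right)} = 2 f$ ($M{\left(f \right)} = f \left(1 + 1\right) = f 2 = 2 f$)
$- M{\left(P{\left(3,11 \right)} \right)} = - 2 \left(-5\right) = \left(-1\right) \left(-10\right) = 10$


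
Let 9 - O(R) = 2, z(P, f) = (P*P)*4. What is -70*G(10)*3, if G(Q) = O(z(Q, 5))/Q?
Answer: -147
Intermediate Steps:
z(P, f) = 4*P² (z(P, f) = P²*4 = 4*P²)
O(R) = 7 (O(R) = 9 - 1*2 = 9 - 2 = 7)
G(Q) = 7/Q
-70*G(10)*3 = -490/10*3 = -70*7/10*3 = -49*3 = -147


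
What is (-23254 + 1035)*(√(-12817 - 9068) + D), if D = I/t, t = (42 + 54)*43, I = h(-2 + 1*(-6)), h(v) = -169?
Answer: 3755011/4128 - 22219*I*√21885 ≈ 909.64 - 3.287e+6*I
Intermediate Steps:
I = -169
t = 4128 (t = 96*43 = 4128)
D = -169/4128 ≈ -0.040940
(-23254 + 1035)*(√(-12817 - 9068) + D) = (-23254 + 1035)*(√(-12817 - 9068) - 169/4128) = -22219*(√(-21885) - 169/4128) = -22219*(I*√21885 - 169/4128) = -22219*(-169/4128 + I*√21885) = 3755011/4128 - 22219*I*√21885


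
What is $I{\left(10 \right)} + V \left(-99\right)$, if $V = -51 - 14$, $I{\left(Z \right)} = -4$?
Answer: $6431$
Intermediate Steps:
$V = -65$ ($V = -51 - 14 = -65$)
$I{\left(10 \right)} + V \left(-99\right) = -4 - -6435 = -4 + 6435 = 6431$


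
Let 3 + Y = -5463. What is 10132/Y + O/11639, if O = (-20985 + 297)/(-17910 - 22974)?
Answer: -200882822126/108374581509 ≈ -1.8536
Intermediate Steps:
Y = -5466 (Y = -3 - 5463 = -5466)
O = 1724/3407 (O = -20688/(-40884) = -20688*(-1/40884) = 1724/3407 ≈ 0.50602)
10132/Y + O/11639 = 10132/(-5466) + (1724/3407)/11639 = 10132*(-1/5466) + (1724/3407)*(1/11639) = -5066/2733 + 1724/39654073 = -200882822126/108374581509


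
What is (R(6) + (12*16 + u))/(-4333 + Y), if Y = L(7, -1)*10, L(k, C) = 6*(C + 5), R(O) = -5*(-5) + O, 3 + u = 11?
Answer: -231/4093 ≈ -0.056438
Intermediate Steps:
u = 8 (u = -3 + 11 = 8)
R(O) = 25 + O
L(k, C) = 30 + 6*C (L(k, C) = 6*(5 + C) = 30 + 6*C)
Y = 240 (Y = (30 + 6*(-1))*10 = (30 - 6)*10 = 24*10 = 240)
(R(6) + (12*16 + u))/(-4333 + Y) = ((25 + 6) + (12*16 + 8))/(-4333 + 240) = (31 + (192 + 8))/(-4093) = (31 + 200)*(-1/4093) = 231*(-1/4093) = -231/4093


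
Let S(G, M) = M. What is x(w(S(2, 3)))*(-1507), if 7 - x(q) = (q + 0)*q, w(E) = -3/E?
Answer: -9042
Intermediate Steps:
x(q) = 7 - q**2 (x(q) = 7 - (q + 0)*q = 7 - q*q = 7 - q**2)
x(w(S(2, 3)))*(-1507) = (7 - (-3/3)**2)*(-1507) = (7 - (-3*1/3)**2)*(-1507) = (7 - 1*(-1)**2)*(-1507) = (7 - 1*1)*(-1507) = (7 - 1)*(-1507) = 6*(-1507) = -9042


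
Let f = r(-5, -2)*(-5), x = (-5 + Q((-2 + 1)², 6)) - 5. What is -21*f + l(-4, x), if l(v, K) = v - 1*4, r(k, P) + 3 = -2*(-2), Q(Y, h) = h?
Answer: 97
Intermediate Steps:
r(k, P) = 1 (r(k, P) = -3 - 2*(-2) = -3 + 4 = 1)
x = -4 (x = (-5 + 6) - 5 = 1 - 5 = -4)
l(v, K) = -4 + v (l(v, K) = v - 4 = -4 + v)
f = -5 (f = 1*(-5) = -5)
-21*f + l(-4, x) = -21*(-5) + (-4 - 4) = 105 - 8 = 97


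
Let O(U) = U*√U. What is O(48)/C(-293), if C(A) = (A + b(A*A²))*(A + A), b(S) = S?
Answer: 48*√3/3685068325 ≈ 2.2561e-8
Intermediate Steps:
O(U) = U^(3/2)
C(A) = 2*A*(A + A³) (C(A) = (A + A*A²)*(A + A) = (A + A³)*(2*A) = 2*A*(A + A³))
O(48)/C(-293) = 48^(3/2)/((2*(-293)²*(1 + (-293)²))) = (192*√3)/((2*85849*(1 + 85849))) = (192*√3)/((2*85849*85850)) = (192*√3)/14740273300 = (192*√3)*(1/14740273300) = 48*√3/3685068325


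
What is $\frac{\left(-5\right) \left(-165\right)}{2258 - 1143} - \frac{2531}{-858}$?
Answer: $\frac{705983}{191334} \approx 3.6898$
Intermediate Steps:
$\frac{\left(-5\right) \left(-165\right)}{2258 - 1143} - \frac{2531}{-858} = \frac{825}{2258 - 1143} - - \frac{2531}{858} = \frac{825}{1115} + \frac{2531}{858} = 825 \cdot \frac{1}{1115} + \frac{2531}{858} = \frac{165}{223} + \frac{2531}{858} = \frac{705983}{191334}$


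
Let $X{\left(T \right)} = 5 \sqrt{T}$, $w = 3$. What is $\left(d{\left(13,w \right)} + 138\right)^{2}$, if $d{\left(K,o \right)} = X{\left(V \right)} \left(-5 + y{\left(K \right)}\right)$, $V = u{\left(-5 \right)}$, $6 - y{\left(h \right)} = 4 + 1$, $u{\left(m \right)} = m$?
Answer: $17044 - 5520 i \sqrt{5} \approx 17044.0 - 12343.0 i$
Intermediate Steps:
$y{\left(h \right)} = 1$ ($y{\left(h \right)} = 6 - \left(4 + 1\right) = 6 - 5 = 1$)
$V = -5$
$d{\left(K,o \right)} = - 20 i \sqrt{5}$ ($d{\left(K,o \right)} = 5 \sqrt{-5} \left(-5 + 1\right) = 5 i \sqrt{5} \left(-4\right) = - 20 i \sqrt{5}$)
$\left(d{\left(13,w \right)} + 138\right)^{2} = \left(- 20 i \sqrt{5} + 138\right)^{2} = \left(138 - 20 i \sqrt{5}\right)^{2}$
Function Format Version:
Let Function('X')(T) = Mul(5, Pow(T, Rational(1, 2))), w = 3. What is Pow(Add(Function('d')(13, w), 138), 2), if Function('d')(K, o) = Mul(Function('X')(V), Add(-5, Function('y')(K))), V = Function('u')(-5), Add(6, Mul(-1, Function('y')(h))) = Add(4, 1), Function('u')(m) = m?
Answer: Add(17044, Mul(-5520, I, Pow(5, Rational(1, 2)))) ≈ Add(17044., Mul(-12343., I))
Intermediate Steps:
Function('y')(h) = 1 (Function('y')(h) = Add(6, Mul(-1, Add(4, 1))) = Add(6, Mul(-1, 5)) = Add(6, -5) = 1)
V = -5
Function('d')(K, o) = Mul(-20, I, Pow(5, Rational(1, 2))) (Function('d')(K, o) = Mul(Mul(5, Pow(-5, Rational(1, 2))), Add(-5, 1)) = Mul(Mul(5, Mul(I, Pow(5, Rational(1, 2)))), -4) = Mul(Mul(5, I, Pow(5, Rational(1, 2))), -4) = Mul(-20, I, Pow(5, Rational(1, 2))))
Pow(Add(Function('d')(13, w), 138), 2) = Pow(Add(Mul(-20, I, Pow(5, Rational(1, 2))), 138), 2) = Pow(Add(138, Mul(-20, I, Pow(5, Rational(1, 2)))), 2)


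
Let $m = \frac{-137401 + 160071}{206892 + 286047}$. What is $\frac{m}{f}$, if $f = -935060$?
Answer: $- \frac{2267}{46092754134} \approx -4.9183 \cdot 10^{-8}$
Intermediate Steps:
$m = \frac{22670}{492939} \approx 0.045989$
$\frac{m}{f} = \frac{22670}{492939 \left(-935060\right)} = \frac{22670}{492939} \left(- \frac{1}{935060}\right) = - \frac{2267}{46092754134}$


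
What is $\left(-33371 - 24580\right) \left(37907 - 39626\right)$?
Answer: $99617769$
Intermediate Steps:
$\left(-33371 - 24580\right) \left(37907 - 39626\right) = \left(-57951\right) \left(-1719\right) = 99617769$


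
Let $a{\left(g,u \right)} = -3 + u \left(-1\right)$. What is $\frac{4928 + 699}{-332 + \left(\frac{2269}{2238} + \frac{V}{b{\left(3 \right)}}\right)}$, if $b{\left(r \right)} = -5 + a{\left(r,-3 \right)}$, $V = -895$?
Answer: $- \frac{12593226}{340145} \approx -37.023$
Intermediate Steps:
$a{\left(g,u \right)} = -3 - u$
$b{\left(r \right)} = -5$ ($b{\left(r \right)} = -5 - 0 = -5 + \left(-3 + 3\right) = -5 + 0 = -5$)
$\frac{4928 + 699}{-332 + \left(\frac{2269}{2238} + \frac{V}{b{\left(3 \right)}}\right)} = \frac{4928 + 699}{-332 + \left(\frac{2269}{2238} - \frac{895}{-5}\right)} = \frac{5627}{-332 + \left(2269 \cdot \frac{1}{2238} - -179\right)} = \frac{5627}{-332 + \left(\frac{2269}{2238} + 179\right)} = \frac{5627}{-332 + \frac{402871}{2238}} = \frac{5627}{- \frac{340145}{2238}} = 5627 \left(- \frac{2238}{340145}\right) = - \frac{12593226}{340145}$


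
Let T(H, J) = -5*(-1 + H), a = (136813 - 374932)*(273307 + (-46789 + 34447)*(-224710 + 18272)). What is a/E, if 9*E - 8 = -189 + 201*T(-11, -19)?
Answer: -780117981576759/1697 ≈ -4.5970e+11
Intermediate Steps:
a = -606758430115257 (a = -238119*(273307 - 12342*(-206438)) = -238119*(273307 + 2547857796) = -238119*2548131103 = -606758430115257)
T(H, J) = 5 - 5*H
E = 11879/9 (E = 8/9 + (-189 + 201*(5 - 5*(-11)))/9 = 8/9 + (-189 + 201*(5 + 55))/9 = 8/9 + (-189 + 201*60)/9 = 8/9 + (-189 + 12060)/9 = 8/9 + (⅑)*11871 = 8/9 + 1319 = 11879/9 ≈ 1319.9)
a/E = -606758430115257/11879/9 = -606758430115257*9/11879 = -780117981576759/1697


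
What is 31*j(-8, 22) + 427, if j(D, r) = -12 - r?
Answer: -627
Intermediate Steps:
31*j(-8, 22) + 427 = 31*(-12 - 1*22) + 427 = 31*(-12 - 22) + 427 = 31*(-34) + 427 = -1054 + 427 = -627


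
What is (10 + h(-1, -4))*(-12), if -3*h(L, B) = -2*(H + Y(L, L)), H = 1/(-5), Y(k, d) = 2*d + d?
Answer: -472/5 ≈ -94.400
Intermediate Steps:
Y(k, d) = 3*d
H = -⅕ ≈ -0.20000
h(L, B) = -2/15 + 2*L (h(L, B) = -(-2)*(-⅕ + 3*L)/3 = -(⅖ - 6*L)/3 = -2/15 + 2*L)
(10 + h(-1, -4))*(-12) = (10 + (-2/15 + 2*(-1)))*(-12) = (10 + (-2/15 - 2))*(-12) = (10 - 32/15)*(-12) = (118/15)*(-12) = -472/5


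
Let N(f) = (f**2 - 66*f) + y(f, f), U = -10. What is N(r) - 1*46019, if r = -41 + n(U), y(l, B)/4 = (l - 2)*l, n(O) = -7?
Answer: -30947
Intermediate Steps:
y(l, B) = 4*l*(-2 + l) (y(l, B) = 4*((l - 2)*l) = 4*((-2 + l)*l) = 4*(l*(-2 + l)) = 4*l*(-2 + l))
r = -48 (r = -41 - 7 = -48)
N(f) = f**2 - 66*f + 4*f*(-2 + f) (N(f) = (f**2 - 66*f) + 4*f*(-2 + f) = f**2 - 66*f + 4*f*(-2 + f))
N(r) - 1*46019 = -48*(-74 + 5*(-48)) - 1*46019 = -48*(-74 - 240) - 46019 = -48*(-314) - 46019 = 15072 - 46019 = -30947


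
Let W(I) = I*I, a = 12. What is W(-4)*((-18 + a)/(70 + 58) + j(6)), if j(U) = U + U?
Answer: 765/4 ≈ 191.25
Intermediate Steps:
j(U) = 2*U
W(I) = I²
W(-4)*((-18 + a)/(70 + 58) + j(6)) = (-4)²*((-18 + 12)/(70 + 58) + 2*6) = 16*(-6/128 + 12) = 16*(-6*1/128 + 12) = 16*(-3/64 + 12) = 16*(765/64) = 765/4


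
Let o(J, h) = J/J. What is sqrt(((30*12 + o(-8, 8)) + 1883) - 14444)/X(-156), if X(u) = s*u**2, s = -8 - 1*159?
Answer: -5*I*sqrt(122)/2032056 ≈ -2.7178e-5*I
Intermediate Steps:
o(J, h) = 1
s = -167 (s = -8 - 159 = -167)
X(u) = -167*u**2
sqrt(((30*12 + o(-8, 8)) + 1883) - 14444)/X(-156) = sqrt(((30*12 + 1) + 1883) - 14444)/((-167*(-156)**2)) = sqrt(((360 + 1) + 1883) - 14444)/((-167*24336)) = sqrt((361 + 1883) - 14444)/(-4064112) = sqrt(2244 - 14444)*(-1/4064112) = sqrt(-12200)*(-1/4064112) = (10*I*sqrt(122))*(-1/4064112) = -5*I*sqrt(122)/2032056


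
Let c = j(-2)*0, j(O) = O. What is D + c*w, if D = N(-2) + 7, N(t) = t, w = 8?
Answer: 5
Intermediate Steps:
c = 0 (c = -2*0 = 0)
D = 5 (D = -2 + 7 = 5)
D + c*w = 5 + 0*8 = 5 + 0 = 5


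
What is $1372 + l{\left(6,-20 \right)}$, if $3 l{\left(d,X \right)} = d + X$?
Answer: $\frac{4102}{3} \approx 1367.3$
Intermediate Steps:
$l{\left(d,X \right)} = \frac{X}{3} + \frac{d}{3}$ ($l{\left(d,X \right)} = \frac{d + X}{3} = \frac{X + d}{3} = \frac{X}{3} + \frac{d}{3}$)
$1372 + l{\left(6,-20 \right)} = 1372 + \left(\frac{1}{3} \left(-20\right) + \frac{1}{3} \cdot 6\right) = 1372 + \left(- \frac{20}{3} + 2\right) = 1372 - \frac{14}{3} = \frac{4102}{3}$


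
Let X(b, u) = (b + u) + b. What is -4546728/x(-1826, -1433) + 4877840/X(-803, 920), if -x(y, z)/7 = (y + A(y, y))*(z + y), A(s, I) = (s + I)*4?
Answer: -7256913598436/1020585181 ≈ -7110.5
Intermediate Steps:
A(s, I) = 4*I + 4*s (A(s, I) = (I + s)*4 = 4*I + 4*s)
x(y, z) = -63*y*(y + z) (x(y, z) = -7*(y + (4*y + 4*y))*(z + y) = -7*(y + 8*y)*(y + z) = -7*9*y*(y + z) = -63*y*(y + z))
X(b, u) = u + 2*b
-4546728/x(-1826, -1433) + 4877840/X(-803, 920) = -4546728*(-1/(115038*(-1*(-1826) - 1*(-1433)))) + 4877840/(920 + 2*(-803)) = -4546728*(-1/(115038*(1826 + 1433))) + 4877840/(920 - 1606) = -4546728/(63*(-1826)*3259) + 4877840/(-686) = -4546728/(-374908842) + 4877840*(-1/686) = -4546728*(-1/374908842) - 2438920/343 = 252596/20828269 - 2438920/343 = -7256913598436/1020585181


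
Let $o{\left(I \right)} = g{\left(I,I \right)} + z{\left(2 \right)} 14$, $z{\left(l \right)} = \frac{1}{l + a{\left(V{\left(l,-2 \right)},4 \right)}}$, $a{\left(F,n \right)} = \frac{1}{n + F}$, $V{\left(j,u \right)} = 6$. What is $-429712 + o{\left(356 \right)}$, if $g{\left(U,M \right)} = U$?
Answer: $- \frac{1288048}{3} \approx -4.2935 \cdot 10^{5}$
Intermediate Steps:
$a{\left(F,n \right)} = \frac{1}{F + n}$
$z{\left(l \right)} = \frac{1}{\frac{1}{10} + l}$ ($z{\left(l \right)} = \frac{1}{l + \frac{1}{6 + 4}} = \frac{1}{l + \frac{1}{10}} = \frac{1}{\frac{1}{10} + l}$)
$o{\left(I \right)} = \frac{20}{3} + I$ ($o{\left(I \right)} = I + \frac{10}{1 + 10 \cdot 2} \cdot 14 = I + \frac{10}{1 + 20} \cdot 14 = I + \frac{10}{21} \cdot 14 = I + \frac{20}{3} = \frac{20}{3} + I$)
$-429712 + o{\left(356 \right)} = -429712 + \left(\frac{20}{3} + 356\right) = -429712 + \frac{1088}{3} = - \frac{1288048}{3}$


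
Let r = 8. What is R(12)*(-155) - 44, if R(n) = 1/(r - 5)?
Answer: -287/3 ≈ -95.667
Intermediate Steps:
R(n) = ⅓ (R(n) = 1/(8 - 5) = 1/3 = ⅓)
R(12)*(-155) - 44 = (⅓)*(-155) - 44 = -155/3 - 44 = -287/3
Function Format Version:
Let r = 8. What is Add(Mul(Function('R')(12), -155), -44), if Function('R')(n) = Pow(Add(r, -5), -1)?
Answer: Rational(-287, 3) ≈ -95.667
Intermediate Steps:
Function('R')(n) = Rational(1, 3) (Function('R')(n) = Pow(Add(8, -5), -1) = Pow(3, -1) = Rational(1, 3))
Add(Mul(Function('R')(12), -155), -44) = Add(Mul(Rational(1, 3), -155), -44) = Add(Rational(-155, 3), -44) = Rational(-287, 3)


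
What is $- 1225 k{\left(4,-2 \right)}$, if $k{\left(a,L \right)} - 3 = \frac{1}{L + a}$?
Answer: $- \frac{8575}{2} \approx -4287.5$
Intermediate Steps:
$k{\left(a,L \right)} = 3 + \frac{1}{L + a}$
$- 1225 k{\left(4,-2 \right)} = - 1225 \frac{1 + 3 \left(-2\right) + 3 \cdot 4}{-2 + 4} = - 1225 \frac{1 - 6 + 12}{2} = - 1225 \cdot \frac{1}{2} \cdot 7 = \left(-1225\right) \frac{7}{2} = - \frac{8575}{2}$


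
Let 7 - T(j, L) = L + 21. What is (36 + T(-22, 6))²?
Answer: 256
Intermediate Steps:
T(j, L) = -14 - L (T(j, L) = 7 - (L + 21) = 7 - (21 + L) = 7 + (-21 - L) = -14 - L)
(36 + T(-22, 6))² = (36 + (-14 - 1*6))² = (36 + (-14 - 6))² = (36 - 20)² = 16² = 256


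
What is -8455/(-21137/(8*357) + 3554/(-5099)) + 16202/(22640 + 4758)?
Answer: 1687685812125967/1615492754113 ≈ 1044.7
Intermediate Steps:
-8455/(-21137/(8*357) + 3554/(-5099)) + 16202/(22640 + 4758) = -8455/(-21137/2856 + 3554*(-1/5099)) + 16202/27398 = -8455/(-21137*1/2856 - 3554/5099) + 16202*(1/27398) = -8455/(-21137/2856 - 3554/5099) + 8101/13699 = -8455/(-117927787/14562744) + 8101/13699 = -8455*(-14562744/117927787) + 8101/13699 = 123128000520/117927787 + 8101/13699 = 1687685812125967/1615492754113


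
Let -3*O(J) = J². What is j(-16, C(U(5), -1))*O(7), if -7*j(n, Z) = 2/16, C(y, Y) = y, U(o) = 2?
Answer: 7/24 ≈ 0.29167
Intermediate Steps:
O(J) = -J²/3
j(n, Z) = -1/56 (j(n, Z) = -2/(7*16) = -⅐*⅛ = -1/56)
j(-16, C(U(5), -1))*O(7) = -(-1)*7²/168 = -(-1)*49/168 = -1/56*(-49/3) = 7/24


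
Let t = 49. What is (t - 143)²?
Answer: 8836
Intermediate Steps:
(t - 143)² = (49 - 143)² = (-94)² = 8836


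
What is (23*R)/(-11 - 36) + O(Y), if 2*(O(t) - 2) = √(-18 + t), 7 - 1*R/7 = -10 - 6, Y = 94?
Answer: -3609/47 + √19 ≈ -72.428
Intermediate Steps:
R = 161 (R = 49 - 7*(-10 - 6) = 49 - 7*(-16) = 49 + 112 = 161)
O(t) = 2 + √(-18 + t)/2
(23*R)/(-11 - 36) + O(Y) = (23*161)/(-11 - 36) + (2 + √(-18 + 94)/2) = 3703/(-47) + (2 + √76/2) = 3703*(-1/47) + (2 + (2*√19)/2) = -3703/47 + (2 + √19) = -3609/47 + √19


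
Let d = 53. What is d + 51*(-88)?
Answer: -4435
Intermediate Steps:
d + 51*(-88) = 53 + 51*(-88) = 53 - 4488 = -4435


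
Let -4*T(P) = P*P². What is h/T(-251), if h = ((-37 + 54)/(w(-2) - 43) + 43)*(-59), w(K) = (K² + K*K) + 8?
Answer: -269984/426957777 ≈ -0.00063234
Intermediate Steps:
w(K) = 8 + 2*K² (w(K) = (K² + K²) + 8 = 2*K² + 8 = 8 + 2*K²)
T(P) = -P³/4 (T(P) = -P*P²/4 = -P³/4)
h = -67496/27 (h = ((-37 + 54)/((8 + 2*(-2)²) - 43) + 43)*(-59) = (17/((8 + 2*4) - 43) + 43)*(-59) = (17/((8 + 8) - 43) + 43)*(-59) = (17/(16 - 43) + 43)*(-59) = (17/(-27) + 43)*(-59) = (17*(-1/27) + 43)*(-59) = (-17/27 + 43)*(-59) = (1144/27)*(-59) = -67496/27 ≈ -2499.9)
h/T(-251) = -67496/(27*((-¼*(-251)³))) = -67496/(27*((-¼*(-15813251)))) = -67496/(27*15813251/4) = -67496/27*4/15813251 = -269984/426957777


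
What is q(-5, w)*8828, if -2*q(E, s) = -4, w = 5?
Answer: 17656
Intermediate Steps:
q(E, s) = 2 (q(E, s) = -½*(-4) = 2)
q(-5, w)*8828 = 2*8828 = 17656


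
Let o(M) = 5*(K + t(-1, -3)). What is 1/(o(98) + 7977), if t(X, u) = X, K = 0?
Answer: 1/7972 ≈ 0.00012544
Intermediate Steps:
o(M) = -5 (o(M) = 5*(0 - 1) = 5*(-1) = -5)
1/(o(98) + 7977) = 1/(-5 + 7977) = 1/7972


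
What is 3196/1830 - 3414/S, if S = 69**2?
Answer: 166084/161345 ≈ 1.0294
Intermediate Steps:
S = 4761
3196/1830 - 3414/S = 3196/1830 - 3414/4761 = 3196*(1/1830) - 3414*1/4761 = 1598/915 - 1138/1587 = 166084/161345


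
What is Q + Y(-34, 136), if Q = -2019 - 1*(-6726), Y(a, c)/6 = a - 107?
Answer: 3861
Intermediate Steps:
Y(a, c) = -642 + 6*a (Y(a, c) = 6*(a - 107) = 6*(-107 + a) = -642 + 6*a)
Q = 4707 (Q = -2019 + 6726 = 4707)
Q + Y(-34, 136) = 4707 + (-642 + 6*(-34)) = 4707 + (-642 - 204) = 4707 - 846 = 3861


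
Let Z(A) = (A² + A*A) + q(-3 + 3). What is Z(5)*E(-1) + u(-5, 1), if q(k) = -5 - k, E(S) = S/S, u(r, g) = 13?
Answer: 58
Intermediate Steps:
E(S) = 1
Z(A) = -5 + 2*A² (Z(A) = (A² + A*A) + (-5 - (-3 + 3)) = (A² + A²) + (-5 - 1*0) = 2*A² + (-5 + 0) = 2*A² - 5 = -5 + 2*A²)
Z(5)*E(-1) + u(-5, 1) = (-5 + 2*5²)*1 + 13 = (-5 + 2*25)*1 + 13 = (-5 + 50)*1 + 13 = 45*1 + 13 = 45 + 13 = 58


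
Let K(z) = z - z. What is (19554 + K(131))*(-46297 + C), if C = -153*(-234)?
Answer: -205219230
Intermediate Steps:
K(z) = 0
C = 35802
(19554 + K(131))*(-46297 + C) = (19554 + 0)*(-46297 + 35802) = 19554*(-10495) = -205219230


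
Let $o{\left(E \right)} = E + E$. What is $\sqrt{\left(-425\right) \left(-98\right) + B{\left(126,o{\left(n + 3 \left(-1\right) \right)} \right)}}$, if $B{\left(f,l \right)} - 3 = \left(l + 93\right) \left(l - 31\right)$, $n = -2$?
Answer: $15 \sqrt{170} \approx 195.58$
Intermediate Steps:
$o{\left(E \right)} = 2 E$
$B{\left(f,l \right)} = 3 + \left(-31 + l\right) \left(93 + l\right)$ ($B{\left(f,l \right)} = 3 + \left(l + 93\right) \left(l - 31\right) = 3 + \left(93 + l\right) \left(-31 + l\right) = 3 + \left(-31 + l\right) \left(93 + l\right)$)
$\sqrt{\left(-425\right) \left(-98\right) + B{\left(126,o{\left(n + 3 \left(-1\right) \right)} \right)}} = \sqrt{\left(-425\right) \left(-98\right) + \left(-2880 + \left(2 \left(-2 + 3 \left(-1\right)\right)\right)^{2} + 62 \cdot 2 \left(-2 + 3 \left(-1\right)\right)\right)} = \sqrt{41650 + \left(-2880 + \left(2 \left(-2 - 3\right)\right)^{2} + 62 \cdot 2 \left(-2 - 3\right)\right)} = \sqrt{41650 + \left(-2880 + \left(2 \left(-5\right)\right)^{2} + 62 \cdot 2 \left(-5\right)\right)} = \sqrt{41650 + \left(-2880 + \left(-10\right)^{2} + 62 \left(-10\right)\right)} = \sqrt{41650 - 3400} = \sqrt{38250} = 15 \sqrt{170}$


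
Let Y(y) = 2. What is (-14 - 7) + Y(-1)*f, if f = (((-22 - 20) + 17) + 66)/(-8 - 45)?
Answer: -1195/53 ≈ -22.547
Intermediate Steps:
f = -41/53 (f = ((-42 + 17) + 66)/(-53) = (-25 + 66)*(-1/53) = 41*(-1/53) = -41/53 ≈ -0.77359)
(-14 - 7) + Y(-1)*f = (-14 - 7) + 2*(-41/53) = -21 - 82/53 = -1195/53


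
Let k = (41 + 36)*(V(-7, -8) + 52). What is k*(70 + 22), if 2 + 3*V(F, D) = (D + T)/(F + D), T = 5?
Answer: 1820588/5 ≈ 3.6412e+5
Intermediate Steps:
V(F, D) = -⅔ + (5 + D)/(3*(D + F)) (V(F, D) = -⅔ + ((D + 5)/(F + D))/3 = -⅔ + ((5 + D)/(D + F))/3 = -⅔ + (5 + D)/(3*(D + F)))
k = 19789/5 (k = (41 + 36)*((5 - 1*(-8) - 2*(-7))/(3*(-8 - 7)) + 52) = 77*((⅓)*(5 + 8 + 14)/(-15) + 52) = 77*((⅓)*(-1/15)*27 + 52) = 77*(-⅗ + 52) = 77*(257/5) = 19789/5 ≈ 3957.8)
k*(70 + 22) = 19789*(70 + 22)/5 = (19789/5)*92 = 1820588/5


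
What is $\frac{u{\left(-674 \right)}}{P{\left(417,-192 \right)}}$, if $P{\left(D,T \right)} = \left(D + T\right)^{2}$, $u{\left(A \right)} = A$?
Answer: $- \frac{674}{50625} \approx -0.013314$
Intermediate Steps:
$\frac{u{\left(-674 \right)}}{P{\left(417,-192 \right)}} = - \frac{674}{\left(417 - 192\right)^{2}} = - \frac{674}{225^{2}} = - \frac{674}{50625}$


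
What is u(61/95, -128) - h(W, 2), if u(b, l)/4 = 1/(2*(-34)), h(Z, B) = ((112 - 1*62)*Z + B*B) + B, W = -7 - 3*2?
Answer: 10947/17 ≈ 643.94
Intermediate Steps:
W = -13 (W = -7 - 6 = -13)
h(Z, B) = B + B² + 50*Z (h(Z, B) = ((112 - 62)*Z + B²) + B = (50*Z + B²) + B = (B² + 50*Z) + B = B + B² + 50*Z)
u(b, l) = -1/17 (u(b, l) = 4/((2*(-34))) = 4/(-68) = 4*(-1/68) = -1/17)
u(61/95, -128) - h(W, 2) = -1/17 - (2 + 2² + 50*(-13)) = -1/17 - (2 + 4 - 650) = -1/17 - 1*(-644) = -1/17 + 644 = 10947/17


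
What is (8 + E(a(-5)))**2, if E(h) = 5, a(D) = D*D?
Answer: 169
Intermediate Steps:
a(D) = D**2
(8 + E(a(-5)))**2 = (8 + 5)**2 = 13**2 = 169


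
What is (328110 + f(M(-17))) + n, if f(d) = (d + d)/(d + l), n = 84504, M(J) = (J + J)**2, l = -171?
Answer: 406427102/985 ≈ 4.1262e+5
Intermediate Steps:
M(J) = 4*J**2 (M(J) = (2*J)**2 = 4*J**2)
f(d) = 2*d/(-171 + d) (f(d) = (d + d)/(d - 171) = (2*d)/(-171 + d) = 2*d/(-171 + d))
(328110 + f(M(-17))) + n = (328110 + 2*(4*(-17)**2)/(-171 + 4*(-17)**2)) + 84504 = (328110 + 2*(4*289)/(-171 + 4*289)) + 84504 = (328110 + 2*1156/(-171 + 1156)) + 84504 = (328110 + 2*1156/985) + 84504 = (328110 + 2*1156*(1/985)) + 84504 = (328110 + 2312/985) + 84504 = 323190662/985 + 84504 = 406427102/985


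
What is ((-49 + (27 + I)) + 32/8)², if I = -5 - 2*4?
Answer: 961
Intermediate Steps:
I = -13 (I = -5 - 8 = -13)
((-49 + (27 + I)) + 32/8)² = ((-49 + (27 - 13)) + 32/8)² = ((-49 + 14) + 32*(⅛))² = (-35 + 4)² = (-31)² = 961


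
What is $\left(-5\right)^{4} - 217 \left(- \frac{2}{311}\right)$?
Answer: $\frac{194809}{311} \approx 626.4$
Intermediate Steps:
$\left(-5\right)^{4} - 217 \left(- \frac{2}{311}\right) = 625 - 217 \left(\left(-2\right) \frac{1}{311}\right) = 625 - - \frac{434}{311} = 625 + \frac{434}{311} = \frac{194809}{311}$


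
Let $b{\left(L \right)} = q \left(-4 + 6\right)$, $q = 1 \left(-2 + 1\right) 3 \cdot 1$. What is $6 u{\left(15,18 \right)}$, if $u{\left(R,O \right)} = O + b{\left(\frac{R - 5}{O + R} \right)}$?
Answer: $72$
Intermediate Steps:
$q = -3$ ($q = 1 \left(-1\right) 3 \cdot 1 = \left(-1\right) 3 \cdot 1 = \left(-3\right) 1 = -3$)
$b{\left(L \right)} = -6$ ($b{\left(L \right)} = - 3 \left(-4 + 6\right) = \left(-3\right) 2 = -6$)
$u{\left(R,O \right)} = -6 + O$ ($u{\left(R,O \right)} = O - 6 = -6 + O$)
$6 u{\left(15,18 \right)} = 6 \left(-6 + 18\right) = 6 \cdot 12 = 72$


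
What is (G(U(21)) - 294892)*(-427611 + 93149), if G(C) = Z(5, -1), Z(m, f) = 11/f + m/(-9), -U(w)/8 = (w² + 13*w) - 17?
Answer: 887706296984/9 ≈ 9.8634e+10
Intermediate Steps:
U(w) = 136 - 104*w - 8*w² (U(w) = -8*((w² + 13*w) - 17) = -8*(-17 + w² + 13*w) = 136 - 104*w - 8*w²)
Z(m, f) = 11/f - m/9 (Z(m, f) = 11/f + m*(-⅑) = 11/f - m/9)
G(C) = -104/9 (G(C) = 11/(-1) - ⅑*5 = 11*(-1) - 5/9 = -11 - 5/9 = -104/9)
(G(U(21)) - 294892)*(-427611 + 93149) = (-104/9 - 294892)*(-427611 + 93149) = -2654132/9*(-334462) = 887706296984/9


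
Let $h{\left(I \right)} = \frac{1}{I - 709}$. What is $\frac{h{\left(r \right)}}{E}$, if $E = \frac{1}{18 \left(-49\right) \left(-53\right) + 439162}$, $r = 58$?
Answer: $- \frac{485908}{651} \approx -746.4$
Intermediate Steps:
$h{\left(I \right)} = \frac{1}{-709 + I}$
$E = \frac{1}{485908}$ ($E = \frac{1}{\left(-882\right) \left(-53\right) + 439162} = \frac{1}{46746 + 439162} = \frac{1}{485908} \approx 2.058 \cdot 10^{-6}$)
$\frac{h{\left(r \right)}}{E} = \frac{\frac{1}{\frac{1}{485908}}}{-709 + 58} = \frac{1}{-651} \cdot 485908 = \left(- \frac{1}{651}\right) 485908 = - \frac{485908}{651}$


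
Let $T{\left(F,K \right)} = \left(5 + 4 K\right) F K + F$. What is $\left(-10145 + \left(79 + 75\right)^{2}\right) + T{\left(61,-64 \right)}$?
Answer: $993536$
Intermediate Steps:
$T{\left(F,K \right)} = F + F K \left(5 + 4 K\right)$ ($T{\left(F,K \right)} = F K \left(5 + 4 K\right) + F = F + F K \left(5 + 4 K\right)$)
$\left(-10145 + \left(79 + 75\right)^{2}\right) + T{\left(61,-64 \right)} = \left(-10145 + \left(79 + 75\right)^{2}\right) + 61 \left(1 + 4 \left(-64\right)^{2} + 5 \left(-64\right)\right) = \left(-10145 + 154^{2}\right) + 61 \left(1 + 4 \cdot 4096 - 320\right) = \left(-10145 + 23716\right) + 61 \left(1 + 16384 - 320\right) = 13571 + 61 \cdot 16065 = 13571 + 979965 = 993536$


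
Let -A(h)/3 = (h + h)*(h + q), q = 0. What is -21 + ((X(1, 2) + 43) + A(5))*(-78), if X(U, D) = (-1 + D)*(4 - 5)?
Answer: 8403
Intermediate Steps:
X(U, D) = 1 - D (X(U, D) = (-1 + D)*(-1) = 1 - D)
A(h) = -6*h² (A(h) = -3*(h + h)*(h + 0) = -3*2*h*h = -6*h²)
-21 + ((X(1, 2) + 43) + A(5))*(-78) = -21 + (((1 - 1*2) + 43) - 6*5²)*(-78) = -21 + (((1 - 2) + 43) - 6*25)*(-78) = -21 + ((-1 + 43) - 150)*(-78) = -21 + (42 - 150)*(-78) = -21 - 108*(-78) = -21 + 8424 = 8403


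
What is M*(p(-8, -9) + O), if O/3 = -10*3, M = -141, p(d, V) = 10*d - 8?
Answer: 25098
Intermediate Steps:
p(d, V) = -8 + 10*d
O = -90 (O = 3*(-10*3) = 3*(-30) = -90)
M*(p(-8, -9) + O) = -141*((-8 + 10*(-8)) - 90) = -141*((-8 - 80) - 90) = -141*(-88 - 90) = -141*(-178) = 25098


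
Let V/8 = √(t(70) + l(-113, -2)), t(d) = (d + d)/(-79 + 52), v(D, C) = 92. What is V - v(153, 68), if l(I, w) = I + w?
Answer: -92 + 8*I*√9735/9 ≈ -92.0 + 87.703*I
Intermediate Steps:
t(d) = -2*d/27 (t(d) = (2*d)/(-27) = (2*d)*(-1/27) = -2*d/27)
V = 8*I*√9735/9 (V = 8*√(-2/27*70 + (-113 - 2)) = 8*√(-140/27 - 115) = 8*√(-3245/27) = 8*(I*√9735/9) = 8*I*√9735/9 ≈ 87.703*I)
V - v(153, 68) = 8*I*√9735/9 - 1*92 = 8*I*√9735/9 - 92 = -92 + 8*I*√9735/9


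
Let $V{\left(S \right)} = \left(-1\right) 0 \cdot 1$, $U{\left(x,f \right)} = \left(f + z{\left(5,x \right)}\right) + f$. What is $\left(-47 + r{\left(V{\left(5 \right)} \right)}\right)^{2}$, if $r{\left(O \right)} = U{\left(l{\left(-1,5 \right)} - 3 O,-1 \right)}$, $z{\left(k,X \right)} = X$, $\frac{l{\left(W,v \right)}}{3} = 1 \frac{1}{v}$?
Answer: $\frac{58564}{25} \approx 2342.6$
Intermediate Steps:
$l{\left(W,v \right)} = \frac{3}{v}$ ($l{\left(W,v \right)} = 3 \cdot 1 \frac{1}{v} = \frac{3}{v}$)
$U{\left(x,f \right)} = x + 2 f$ ($U{\left(x,f \right)} = \left(f + x\right) + f = x + 2 f$)
$V{\left(S \right)} = 0$ ($V{\left(S \right)} = 0 \cdot 1 = 0$)
$r{\left(O \right)} = - \frac{7}{5} - 3 O$ ($r{\left(O \right)} = \left(\frac{3}{5} - 3 O\right) + 2 \left(-1\right) = \left(3 \cdot \frac{1}{5} - 3 O\right) - 2 = \left(\frac{3}{5} - 3 O\right) - 2 = - \frac{7}{5} - 3 O$)
$\left(-47 + r{\left(V{\left(5 \right)} \right)}\right)^{2} = \left(-47 - \frac{7}{5}\right)^{2} = \left(- \frac{242}{5}\right)^{2} = \frac{58564}{25}$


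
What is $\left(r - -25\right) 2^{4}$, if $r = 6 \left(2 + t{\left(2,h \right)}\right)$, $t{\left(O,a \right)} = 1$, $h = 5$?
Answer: $688$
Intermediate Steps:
$r = 18$ ($r = 6 \left(2 + 1\right) = 6 \cdot 3 = 18$)
$\left(r - -25\right) 2^{4} = \left(18 - -25\right) 2^{4} = \left(18 + 25\right) 16 = 43 \cdot 16 = 688$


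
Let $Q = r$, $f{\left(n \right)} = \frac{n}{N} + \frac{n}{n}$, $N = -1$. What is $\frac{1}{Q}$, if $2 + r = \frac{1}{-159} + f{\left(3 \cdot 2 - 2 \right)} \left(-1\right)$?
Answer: $\frac{159}{158} \approx 1.0063$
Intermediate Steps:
$f{\left(n \right)} = 1 - n$ ($f{\left(n \right)} = \frac{n}{-1} + \frac{n}{n} = n \left(-1\right) + 1 = - n + 1 = 1 - n$)
$r = \frac{158}{159}$ ($r = -2 + \left(\frac{1}{-159} + \left(1 - \left(3 \cdot 2 - 2\right)\right) \left(-1\right)\right) = -2 - \left(\frac{1}{159} - \left(1 - \left(6 - 2\right)\right) \left(-1\right)\right) = -2 - \left(\frac{1}{159} - \left(1 - 4\right) \left(-1\right)\right) = -2 - - \frac{476}{159} = -2 + \left(- \frac{1}{159} + 3\right) = -2 + \frac{476}{159} = \frac{158}{159} \approx 0.99371$)
$Q = \frac{158}{159} \approx 0.99371$
$\frac{1}{Q} = \frac{1}{\frac{158}{159}} = \frac{159}{158}$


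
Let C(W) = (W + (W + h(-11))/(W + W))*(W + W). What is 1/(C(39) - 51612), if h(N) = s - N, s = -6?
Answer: -1/48526 ≈ -2.0608e-5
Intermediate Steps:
h(N) = -6 - N
C(W) = 2*W*(W + (5 + W)/(2*W)) (C(W) = (W + (W + (-6 - 1*(-11)))/(W + W))*(W + W) = (W + (W + (-6 + 11))/((2*W)))*(2*W) = (W + (W + 5)*(1/(2*W)))*(2*W) = (W + (5 + W)*(1/(2*W)))*(2*W) = (W + (5 + W)/(2*W))*(2*W) = 2*W*(W + (5 + W)/(2*W)))
1/(C(39) - 51612) = 1/((5 + 39 + 2*39²) - 51612) = 1/((5 + 39 + 2*1521) - 51612) = 1/((5 + 39 + 3042) - 51612) = 1/(3086 - 51612) = 1/(-48526) = -1/48526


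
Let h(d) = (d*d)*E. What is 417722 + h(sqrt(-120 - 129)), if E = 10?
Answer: 415232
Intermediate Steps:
h(d) = 10*d**2 (h(d) = (d*d)*10 = d**2*10 = 10*d**2)
417722 + h(sqrt(-120 - 129)) = 417722 + 10*(sqrt(-120 - 129))**2 = 417722 + 10*(sqrt(-249))**2 = 417722 + 10*(I*sqrt(249))**2 = 417722 + 10*(-249) = 417722 - 2490 = 415232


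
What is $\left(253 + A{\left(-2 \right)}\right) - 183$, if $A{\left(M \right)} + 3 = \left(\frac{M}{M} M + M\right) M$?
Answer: $75$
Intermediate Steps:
$A{\left(M \right)} = -3 + 2 M^{2}$ ($A{\left(M \right)} = -3 + \left(\frac{M}{M} M + M\right) M = -3 + \left(1 M + M\right) M = -3 + \left(M + M\right) M = -3 + 2 M M = -3 + 2 M^{2}$)
$\left(253 + A{\left(-2 \right)}\right) - 183 = \left(253 - \left(3 - 2 \left(-2\right)^{2}\right)\right) - 183 = \left(253 + \left(-3 + 2 \cdot 4\right)\right) - 183 = \left(253 + \left(-3 + 8\right)\right) - 183 = \left(253 + 5\right) - 183 = 258 - 183 = 75$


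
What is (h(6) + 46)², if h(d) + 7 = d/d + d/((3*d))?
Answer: 14641/9 ≈ 1626.8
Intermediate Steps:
h(d) = -17/3 (h(d) = -7 + (d/d + d/((3*d))) = -7 + (1 + d*(1/(3*d))) = -7 + (1 + ⅓) = -7 + 4/3 = -17/3)
(h(6) + 46)² = (-17/3 + 46)² = (121/3)² = 14641/9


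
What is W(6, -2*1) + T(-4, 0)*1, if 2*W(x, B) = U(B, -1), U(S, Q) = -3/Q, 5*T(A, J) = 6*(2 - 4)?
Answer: -9/10 ≈ -0.90000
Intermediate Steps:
T(A, J) = -12/5 (T(A, J) = (6*(2 - 4))/5 = (6*(-2))/5 = (1/5)*(-12) = -12/5)
W(x, B) = 3/2 (W(x, B) = (-3/(-1))/2 = (-3*(-1))/2 = (1/2)*3 = 3/2)
W(6, -2*1) + T(-4, 0)*1 = 3/2 - 12/5*1 = 3/2 - 12/5 = -9/10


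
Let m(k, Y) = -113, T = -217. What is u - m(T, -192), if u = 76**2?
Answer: 5889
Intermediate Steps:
u = 5776
u - m(T, -192) = 5776 - 1*(-113) = 5776 + 113 = 5889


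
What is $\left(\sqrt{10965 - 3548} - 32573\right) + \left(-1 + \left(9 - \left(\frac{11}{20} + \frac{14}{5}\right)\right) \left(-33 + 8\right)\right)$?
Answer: $- \frac{130861}{4} + \sqrt{7417} \approx -32629.0$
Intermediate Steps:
$\left(\sqrt{10965 - 3548} - 32573\right) + \left(-1 + \left(9 - \left(\frac{11}{20} + \frac{14}{5}\right)\right) \left(-33 + 8\right)\right) = \left(\sqrt{7417} - 32573\right) + \left(-1 + \left(9 - \frac{67}{20}\right) \left(-25\right)\right) = \left(-32573 + \sqrt{7417}\right) + \left(-1 + \left(9 - \frac{67}{20}\right) \left(-25\right)\right) = \left(-32573 + \sqrt{7417}\right) + \left(-1 + \frac{113}{20} \left(-25\right)\right) = \left(-32573 + \sqrt{7417}\right) - \frac{569}{4} = - \frac{130861}{4} + \sqrt{7417}$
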